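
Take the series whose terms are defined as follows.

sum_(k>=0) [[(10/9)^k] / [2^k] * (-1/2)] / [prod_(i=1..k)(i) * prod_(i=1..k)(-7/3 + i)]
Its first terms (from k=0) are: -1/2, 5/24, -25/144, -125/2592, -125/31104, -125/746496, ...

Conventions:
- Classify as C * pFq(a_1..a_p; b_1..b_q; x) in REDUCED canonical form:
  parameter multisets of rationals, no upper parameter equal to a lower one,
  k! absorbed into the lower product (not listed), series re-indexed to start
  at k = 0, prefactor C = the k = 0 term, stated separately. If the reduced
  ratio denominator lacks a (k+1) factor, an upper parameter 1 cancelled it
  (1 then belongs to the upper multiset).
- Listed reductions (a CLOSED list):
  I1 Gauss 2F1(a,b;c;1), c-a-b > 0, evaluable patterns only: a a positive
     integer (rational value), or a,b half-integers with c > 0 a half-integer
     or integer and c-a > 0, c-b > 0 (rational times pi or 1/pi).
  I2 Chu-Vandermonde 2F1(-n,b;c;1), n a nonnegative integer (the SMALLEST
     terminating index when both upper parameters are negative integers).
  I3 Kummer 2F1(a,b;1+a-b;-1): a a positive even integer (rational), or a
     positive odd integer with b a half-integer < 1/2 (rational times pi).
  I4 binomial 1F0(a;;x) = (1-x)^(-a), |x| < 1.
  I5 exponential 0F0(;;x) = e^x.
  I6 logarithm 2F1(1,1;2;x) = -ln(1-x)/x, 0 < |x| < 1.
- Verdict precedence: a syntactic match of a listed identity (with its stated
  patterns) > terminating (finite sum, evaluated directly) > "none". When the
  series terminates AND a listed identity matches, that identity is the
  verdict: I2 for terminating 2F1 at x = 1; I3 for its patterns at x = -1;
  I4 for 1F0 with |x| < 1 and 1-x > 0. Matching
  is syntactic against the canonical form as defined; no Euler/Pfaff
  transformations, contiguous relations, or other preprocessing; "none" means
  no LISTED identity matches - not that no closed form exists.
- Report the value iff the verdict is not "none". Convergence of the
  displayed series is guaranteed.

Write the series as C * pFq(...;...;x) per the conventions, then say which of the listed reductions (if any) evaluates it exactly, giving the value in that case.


Reduced: x = 5/9, 0F1, upper = {-}, lower = {-4/3}, C = -1/2. Verdict: none - at argument 5/9 the multisets {-} ; {-4/3} match no listed identity.

Key observation: x = (5/9) and the lower running product (prefactor -1/2) is a rising factorial.
Consecutive-term ratio: r(k) = (5/9) * 1 / [(k-4/3) (k+1)] - rational; roots negated = parameters, x = (5/9), C = -1/2.


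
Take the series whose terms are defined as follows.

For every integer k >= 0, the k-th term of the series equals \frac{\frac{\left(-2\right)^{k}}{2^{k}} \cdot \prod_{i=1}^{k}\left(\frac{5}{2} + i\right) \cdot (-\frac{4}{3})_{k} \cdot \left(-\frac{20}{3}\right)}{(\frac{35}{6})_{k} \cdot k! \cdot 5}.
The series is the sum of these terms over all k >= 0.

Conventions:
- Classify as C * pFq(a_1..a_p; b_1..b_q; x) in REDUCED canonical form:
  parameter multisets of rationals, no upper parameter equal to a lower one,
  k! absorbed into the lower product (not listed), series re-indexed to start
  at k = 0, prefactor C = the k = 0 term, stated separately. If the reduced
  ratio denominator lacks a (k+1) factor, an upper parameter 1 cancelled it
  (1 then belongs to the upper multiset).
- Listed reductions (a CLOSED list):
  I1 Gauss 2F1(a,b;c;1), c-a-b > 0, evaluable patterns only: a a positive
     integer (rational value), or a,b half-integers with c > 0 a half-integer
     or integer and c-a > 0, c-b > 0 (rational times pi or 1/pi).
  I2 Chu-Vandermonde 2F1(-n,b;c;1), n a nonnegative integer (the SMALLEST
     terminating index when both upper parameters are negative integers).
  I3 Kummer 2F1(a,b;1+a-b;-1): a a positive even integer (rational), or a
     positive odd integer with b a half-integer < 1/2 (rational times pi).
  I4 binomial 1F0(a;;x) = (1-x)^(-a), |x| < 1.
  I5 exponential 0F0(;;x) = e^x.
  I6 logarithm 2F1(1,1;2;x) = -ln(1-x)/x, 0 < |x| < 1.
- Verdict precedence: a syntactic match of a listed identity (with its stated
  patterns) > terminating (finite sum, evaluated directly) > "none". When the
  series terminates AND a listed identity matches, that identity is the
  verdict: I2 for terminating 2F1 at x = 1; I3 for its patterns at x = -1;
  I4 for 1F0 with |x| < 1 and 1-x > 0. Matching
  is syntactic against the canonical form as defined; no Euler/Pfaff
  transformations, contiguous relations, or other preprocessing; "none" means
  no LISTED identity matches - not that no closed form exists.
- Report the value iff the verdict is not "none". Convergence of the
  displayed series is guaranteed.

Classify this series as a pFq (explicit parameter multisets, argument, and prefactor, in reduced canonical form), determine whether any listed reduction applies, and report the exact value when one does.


x = -1 here; the reduced form reads 2F1, upper {-\frac{4}{3}, \frac{7}{2}}, lower {\frac{35}{6}}, C = -\frac{4}{3}. Verdict: none. Every listed pattern misses the 2F1 form at -1, upper {-\frac{4}{3}, \frac{7}{2}}.

Key step: x = -1 and the constant factors (C = -4/3, x = -1) combine into one prefactor.
Ratio: r(k) = -1 * (k-\frac{4}{3}) (k+\frac{7}{2}) / [(k+\frac{35}{6}) (k+1)] - poly over poly, x = -1 from leading terms; C = -\frac{4}{3} at k = 0.


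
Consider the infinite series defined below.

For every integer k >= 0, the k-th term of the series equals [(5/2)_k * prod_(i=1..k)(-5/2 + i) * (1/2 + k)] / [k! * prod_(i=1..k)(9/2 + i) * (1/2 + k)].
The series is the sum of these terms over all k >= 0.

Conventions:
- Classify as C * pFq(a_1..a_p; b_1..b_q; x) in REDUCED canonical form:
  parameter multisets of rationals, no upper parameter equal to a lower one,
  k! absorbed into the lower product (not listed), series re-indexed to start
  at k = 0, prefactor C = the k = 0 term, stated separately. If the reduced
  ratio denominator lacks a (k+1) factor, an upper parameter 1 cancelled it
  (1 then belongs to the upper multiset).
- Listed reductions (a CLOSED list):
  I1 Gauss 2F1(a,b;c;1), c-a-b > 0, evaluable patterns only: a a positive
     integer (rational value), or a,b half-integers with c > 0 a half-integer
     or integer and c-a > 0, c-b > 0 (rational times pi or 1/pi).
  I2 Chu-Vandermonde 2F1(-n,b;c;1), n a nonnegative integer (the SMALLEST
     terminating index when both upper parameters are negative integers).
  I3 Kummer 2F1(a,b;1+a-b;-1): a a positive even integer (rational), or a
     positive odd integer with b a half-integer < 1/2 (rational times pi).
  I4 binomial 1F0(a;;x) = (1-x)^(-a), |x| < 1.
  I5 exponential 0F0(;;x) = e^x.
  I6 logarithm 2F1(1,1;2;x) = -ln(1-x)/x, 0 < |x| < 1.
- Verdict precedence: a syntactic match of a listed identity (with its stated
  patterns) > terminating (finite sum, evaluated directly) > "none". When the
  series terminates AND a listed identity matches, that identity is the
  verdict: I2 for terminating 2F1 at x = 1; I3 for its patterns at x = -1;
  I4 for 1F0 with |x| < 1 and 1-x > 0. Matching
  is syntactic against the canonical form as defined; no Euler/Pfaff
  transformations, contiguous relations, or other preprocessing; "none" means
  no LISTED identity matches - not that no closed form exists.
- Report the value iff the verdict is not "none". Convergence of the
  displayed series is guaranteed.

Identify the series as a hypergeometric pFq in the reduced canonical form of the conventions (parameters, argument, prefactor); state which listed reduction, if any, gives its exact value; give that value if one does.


Key step: with t_0 = 1, the factor k + 1/2 cancels (top and bottom), leaving C = 1.
Step ratio: r(k) = 1 * (k-3/2) (k+5/2) / [(k+11/2) (k+1)] ; factor over Q: parameters, x = 1, and C = 1.

This is 1 * 2F1(-3/2, 5/2; 11/2; 1) in reduced canonical form. Verdict at x = 1: Gauss (I1, half-integer pattern) matches (x = 1; upper {-3/2, 5/2} half-integers, c = 11/2 in the evaluable pattern). Exact value: (2205/16384) * pi.


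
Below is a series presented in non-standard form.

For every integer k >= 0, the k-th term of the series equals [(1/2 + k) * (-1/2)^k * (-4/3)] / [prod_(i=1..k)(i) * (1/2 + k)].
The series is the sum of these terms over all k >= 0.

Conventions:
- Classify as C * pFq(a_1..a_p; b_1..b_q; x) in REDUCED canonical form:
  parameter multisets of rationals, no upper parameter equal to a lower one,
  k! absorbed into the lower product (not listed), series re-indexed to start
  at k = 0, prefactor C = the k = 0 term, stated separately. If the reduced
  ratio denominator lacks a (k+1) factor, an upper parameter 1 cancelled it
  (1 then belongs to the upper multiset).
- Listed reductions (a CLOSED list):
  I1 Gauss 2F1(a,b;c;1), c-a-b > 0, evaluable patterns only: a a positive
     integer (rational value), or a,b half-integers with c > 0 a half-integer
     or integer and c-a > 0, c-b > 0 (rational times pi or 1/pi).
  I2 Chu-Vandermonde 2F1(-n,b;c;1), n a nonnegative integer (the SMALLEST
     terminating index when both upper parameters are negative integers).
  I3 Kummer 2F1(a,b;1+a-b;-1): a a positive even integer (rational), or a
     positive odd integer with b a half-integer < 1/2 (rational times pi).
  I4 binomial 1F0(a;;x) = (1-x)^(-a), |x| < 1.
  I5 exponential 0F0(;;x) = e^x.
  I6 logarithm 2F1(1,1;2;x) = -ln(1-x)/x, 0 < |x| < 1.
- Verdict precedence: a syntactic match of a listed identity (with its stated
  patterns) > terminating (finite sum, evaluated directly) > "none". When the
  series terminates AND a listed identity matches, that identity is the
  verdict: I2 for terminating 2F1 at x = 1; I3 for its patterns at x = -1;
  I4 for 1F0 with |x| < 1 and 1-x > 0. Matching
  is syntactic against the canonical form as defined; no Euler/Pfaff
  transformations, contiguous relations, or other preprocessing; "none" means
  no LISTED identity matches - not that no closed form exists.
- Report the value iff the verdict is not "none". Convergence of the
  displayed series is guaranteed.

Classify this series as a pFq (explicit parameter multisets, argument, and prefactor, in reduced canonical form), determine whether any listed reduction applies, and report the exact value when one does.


Structural cue: t_0 = -4/3 here, and striking the common factor k + 1/2 reduces the term (prefactor -4/3).
Step ratio: r(k) = (-1/2) * 1 / [(k+1)] - rational in k. x = (-1/2); t_0 = -4/3; negate the roots.

Reduced: x = -1/2, 0F0, upper = {-}, lower = {-}, C = -4/3. Verdict: this is the I5 exponential reduction (the 0F0 exponential series at x = -1/2). Its exact value is (-4/3) * e^(-1/2).


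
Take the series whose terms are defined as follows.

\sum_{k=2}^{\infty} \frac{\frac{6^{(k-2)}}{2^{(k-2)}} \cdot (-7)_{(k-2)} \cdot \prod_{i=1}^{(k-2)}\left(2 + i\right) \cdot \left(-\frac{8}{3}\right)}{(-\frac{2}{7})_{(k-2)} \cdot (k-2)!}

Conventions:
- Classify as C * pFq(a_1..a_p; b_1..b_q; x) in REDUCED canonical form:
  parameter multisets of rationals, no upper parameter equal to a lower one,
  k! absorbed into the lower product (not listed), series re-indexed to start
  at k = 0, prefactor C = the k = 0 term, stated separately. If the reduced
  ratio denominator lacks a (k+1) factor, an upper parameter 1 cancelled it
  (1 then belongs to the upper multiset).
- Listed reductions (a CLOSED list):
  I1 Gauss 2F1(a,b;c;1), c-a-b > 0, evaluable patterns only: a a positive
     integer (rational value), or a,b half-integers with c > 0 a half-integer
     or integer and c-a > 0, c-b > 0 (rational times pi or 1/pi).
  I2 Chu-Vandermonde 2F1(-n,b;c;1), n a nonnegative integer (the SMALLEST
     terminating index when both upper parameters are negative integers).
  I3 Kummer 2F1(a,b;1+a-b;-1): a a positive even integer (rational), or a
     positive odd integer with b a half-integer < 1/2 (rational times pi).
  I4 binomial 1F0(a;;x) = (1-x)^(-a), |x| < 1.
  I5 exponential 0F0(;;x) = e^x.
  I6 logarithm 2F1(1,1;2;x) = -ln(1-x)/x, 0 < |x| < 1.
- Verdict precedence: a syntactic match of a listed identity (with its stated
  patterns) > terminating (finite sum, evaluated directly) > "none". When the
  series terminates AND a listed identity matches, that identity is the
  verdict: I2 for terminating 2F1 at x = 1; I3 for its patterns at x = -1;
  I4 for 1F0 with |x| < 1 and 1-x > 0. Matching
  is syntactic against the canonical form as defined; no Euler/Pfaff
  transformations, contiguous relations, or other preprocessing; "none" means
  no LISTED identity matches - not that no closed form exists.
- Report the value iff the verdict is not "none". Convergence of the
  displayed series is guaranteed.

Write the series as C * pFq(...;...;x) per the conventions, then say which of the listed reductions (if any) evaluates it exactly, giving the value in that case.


Canonical form: C = -\frac{8}{3} times 2F1 with upper {-7, 3}, lower {-\frac{2}{7}}, x = 3. Verdict: terminating at k = 7: the factor (-7)_k kills every later term; summing the 8 survivors is exact. Its exact value is -\frac{77331900056}{40755}.

The tell: x = 3 and the two k-th powers (prefactor -8/3) combine into one argument.
Ratio: r(k) = 3 * (k-7) (k+3) / [(k-\frac{2}{7}) (k+1)] - poly over poly, x = 3 from leading terms; C = -\frac{8}{3} at k = 0.


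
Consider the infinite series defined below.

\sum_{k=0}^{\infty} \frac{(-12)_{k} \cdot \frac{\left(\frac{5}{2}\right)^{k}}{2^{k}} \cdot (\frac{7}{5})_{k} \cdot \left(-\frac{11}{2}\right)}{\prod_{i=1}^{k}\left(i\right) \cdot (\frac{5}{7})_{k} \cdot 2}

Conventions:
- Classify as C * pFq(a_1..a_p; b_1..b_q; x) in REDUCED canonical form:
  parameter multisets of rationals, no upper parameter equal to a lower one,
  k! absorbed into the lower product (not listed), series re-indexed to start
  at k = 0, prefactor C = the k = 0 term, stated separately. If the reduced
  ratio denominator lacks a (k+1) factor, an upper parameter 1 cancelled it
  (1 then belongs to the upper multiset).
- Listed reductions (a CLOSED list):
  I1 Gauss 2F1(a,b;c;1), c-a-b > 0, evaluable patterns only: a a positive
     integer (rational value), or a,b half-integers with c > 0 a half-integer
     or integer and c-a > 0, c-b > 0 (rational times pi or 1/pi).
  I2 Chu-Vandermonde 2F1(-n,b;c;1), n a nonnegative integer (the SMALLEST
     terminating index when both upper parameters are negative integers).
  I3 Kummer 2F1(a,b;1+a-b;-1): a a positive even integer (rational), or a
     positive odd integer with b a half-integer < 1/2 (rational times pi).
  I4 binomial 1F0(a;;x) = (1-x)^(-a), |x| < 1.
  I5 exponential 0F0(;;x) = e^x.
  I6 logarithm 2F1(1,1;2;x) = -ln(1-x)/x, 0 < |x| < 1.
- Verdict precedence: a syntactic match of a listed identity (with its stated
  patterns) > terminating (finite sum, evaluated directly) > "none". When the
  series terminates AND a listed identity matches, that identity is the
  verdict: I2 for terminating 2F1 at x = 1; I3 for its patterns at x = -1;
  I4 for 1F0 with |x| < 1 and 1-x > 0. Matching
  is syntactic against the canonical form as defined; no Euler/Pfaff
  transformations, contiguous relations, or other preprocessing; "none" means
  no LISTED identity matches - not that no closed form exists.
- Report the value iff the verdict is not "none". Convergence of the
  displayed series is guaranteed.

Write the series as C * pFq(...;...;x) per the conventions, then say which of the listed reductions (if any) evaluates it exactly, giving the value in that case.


At argument \frac{5}{4}: a 2F1 with upper {-12, \frac{7}{5}}, lower {\frac{5}{7}}, scaled by C = -\frac{11}{4}. Verdict: terminating - the sum ends at index 12 because -12 is a negative integer; exact evaluation follows. Hence: \frac{5885640397722591}{304444698787840000}.

Structural cue: t_0 = -\frac{11}{4} here, and the product of the first k integers (C = -11/4) is k!.
Step ratio: r(k) = \frac{5}{4} * (k-12) (k+\frac{7}{5}) / [(k+\frac{5}{7}) (k+1)] - poly over poly, x = \frac{5}{4} from leading terms; C = -\frac{11}{4} at k = 0.


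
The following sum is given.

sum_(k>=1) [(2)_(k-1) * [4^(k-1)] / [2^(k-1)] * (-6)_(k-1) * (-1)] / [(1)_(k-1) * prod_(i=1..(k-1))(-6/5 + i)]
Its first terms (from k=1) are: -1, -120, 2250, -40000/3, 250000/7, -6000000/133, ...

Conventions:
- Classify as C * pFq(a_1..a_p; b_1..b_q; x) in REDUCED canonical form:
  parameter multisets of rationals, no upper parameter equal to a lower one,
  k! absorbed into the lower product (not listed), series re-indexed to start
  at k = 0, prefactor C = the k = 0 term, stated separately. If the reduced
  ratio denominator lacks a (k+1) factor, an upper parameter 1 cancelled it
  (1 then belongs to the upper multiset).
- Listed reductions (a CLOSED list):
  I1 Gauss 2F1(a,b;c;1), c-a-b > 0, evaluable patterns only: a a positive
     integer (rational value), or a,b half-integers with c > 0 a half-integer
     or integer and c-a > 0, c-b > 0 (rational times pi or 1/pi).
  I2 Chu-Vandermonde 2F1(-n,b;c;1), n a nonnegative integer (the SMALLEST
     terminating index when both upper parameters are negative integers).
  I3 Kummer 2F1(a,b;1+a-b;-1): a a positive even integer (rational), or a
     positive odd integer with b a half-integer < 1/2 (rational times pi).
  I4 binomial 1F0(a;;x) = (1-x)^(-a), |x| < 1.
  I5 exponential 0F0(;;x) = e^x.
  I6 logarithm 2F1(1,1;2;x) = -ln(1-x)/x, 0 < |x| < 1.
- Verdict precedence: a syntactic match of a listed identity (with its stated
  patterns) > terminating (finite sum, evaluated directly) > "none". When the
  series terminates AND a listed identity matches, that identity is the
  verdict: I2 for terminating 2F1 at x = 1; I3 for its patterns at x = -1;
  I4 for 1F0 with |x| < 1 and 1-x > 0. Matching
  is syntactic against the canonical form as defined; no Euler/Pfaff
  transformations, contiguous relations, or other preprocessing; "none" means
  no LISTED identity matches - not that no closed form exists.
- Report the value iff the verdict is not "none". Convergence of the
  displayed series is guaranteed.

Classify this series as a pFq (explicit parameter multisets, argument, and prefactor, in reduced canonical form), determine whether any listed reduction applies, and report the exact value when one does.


Key step: from the first term -1: the two k-th powers (C = -1, x = 2) combine into one argument.
Term ratio: r(k) = 2 * (k-6) (k+2) / [(k-1/5) (k+1)] - rational in k, leading ratio 2; with t_0 = -1, classification follows.

With C = -1: the canonical form is 2F1(-6, 2; -1/5; 2). Verdict: terminating - the sum ends at index 6 because -6 is a negative integer; exact evaluation follows. Hence: 529471/399.


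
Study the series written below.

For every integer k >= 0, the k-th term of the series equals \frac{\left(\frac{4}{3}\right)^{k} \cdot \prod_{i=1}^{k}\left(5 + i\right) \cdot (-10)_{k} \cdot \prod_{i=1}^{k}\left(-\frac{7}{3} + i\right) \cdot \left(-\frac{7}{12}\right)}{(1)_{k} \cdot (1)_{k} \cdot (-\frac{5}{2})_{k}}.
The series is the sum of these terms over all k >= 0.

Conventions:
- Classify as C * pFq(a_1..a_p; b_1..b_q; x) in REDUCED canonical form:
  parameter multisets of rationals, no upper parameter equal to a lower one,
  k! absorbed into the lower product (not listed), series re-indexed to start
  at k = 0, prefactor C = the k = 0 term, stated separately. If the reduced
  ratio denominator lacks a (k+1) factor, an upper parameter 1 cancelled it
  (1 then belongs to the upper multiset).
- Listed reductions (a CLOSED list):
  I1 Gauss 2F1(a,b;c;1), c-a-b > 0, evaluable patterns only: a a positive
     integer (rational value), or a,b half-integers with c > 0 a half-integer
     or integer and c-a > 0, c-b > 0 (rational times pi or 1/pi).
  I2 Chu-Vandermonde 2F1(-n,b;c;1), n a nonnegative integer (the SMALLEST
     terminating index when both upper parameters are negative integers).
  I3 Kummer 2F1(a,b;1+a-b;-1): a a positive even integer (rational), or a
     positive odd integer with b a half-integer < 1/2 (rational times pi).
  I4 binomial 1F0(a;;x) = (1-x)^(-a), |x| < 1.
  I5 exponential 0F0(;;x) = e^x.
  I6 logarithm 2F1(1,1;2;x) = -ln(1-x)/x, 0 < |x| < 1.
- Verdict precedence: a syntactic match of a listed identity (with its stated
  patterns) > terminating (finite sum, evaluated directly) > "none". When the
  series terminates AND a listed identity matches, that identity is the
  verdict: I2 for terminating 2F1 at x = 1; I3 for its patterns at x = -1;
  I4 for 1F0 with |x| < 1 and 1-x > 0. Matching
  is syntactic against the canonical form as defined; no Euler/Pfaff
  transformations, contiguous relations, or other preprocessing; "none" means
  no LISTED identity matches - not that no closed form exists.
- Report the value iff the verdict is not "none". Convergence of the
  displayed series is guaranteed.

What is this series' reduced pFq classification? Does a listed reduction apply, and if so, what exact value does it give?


With C = -\frac{7}{12}: the canonical form is 3F2(-10, -\frac{4}{3}, 6; -\frac{5}{2}, 1; \frac{4}{3}). Verdict: terminating. With -10 upstairs the series is a 11-term polynomial sum; evaluated term by term. Its exact value is \frac{118504613067379}{1129718145924}.

Key observation: x = \frac{4}{3} and (1)_k (C = -7/12, x = 4/3) is k! itself.
Term ratio: r(k) = \frac{4}{3} * (k-10) (k-\frac{4}{3}) (k+6) / [(k-\frac{5}{2}) (k+1) (k+1)] - rational; roots negated = parameters, x = \frac{4}{3}, C = -\frac{7}{12}.


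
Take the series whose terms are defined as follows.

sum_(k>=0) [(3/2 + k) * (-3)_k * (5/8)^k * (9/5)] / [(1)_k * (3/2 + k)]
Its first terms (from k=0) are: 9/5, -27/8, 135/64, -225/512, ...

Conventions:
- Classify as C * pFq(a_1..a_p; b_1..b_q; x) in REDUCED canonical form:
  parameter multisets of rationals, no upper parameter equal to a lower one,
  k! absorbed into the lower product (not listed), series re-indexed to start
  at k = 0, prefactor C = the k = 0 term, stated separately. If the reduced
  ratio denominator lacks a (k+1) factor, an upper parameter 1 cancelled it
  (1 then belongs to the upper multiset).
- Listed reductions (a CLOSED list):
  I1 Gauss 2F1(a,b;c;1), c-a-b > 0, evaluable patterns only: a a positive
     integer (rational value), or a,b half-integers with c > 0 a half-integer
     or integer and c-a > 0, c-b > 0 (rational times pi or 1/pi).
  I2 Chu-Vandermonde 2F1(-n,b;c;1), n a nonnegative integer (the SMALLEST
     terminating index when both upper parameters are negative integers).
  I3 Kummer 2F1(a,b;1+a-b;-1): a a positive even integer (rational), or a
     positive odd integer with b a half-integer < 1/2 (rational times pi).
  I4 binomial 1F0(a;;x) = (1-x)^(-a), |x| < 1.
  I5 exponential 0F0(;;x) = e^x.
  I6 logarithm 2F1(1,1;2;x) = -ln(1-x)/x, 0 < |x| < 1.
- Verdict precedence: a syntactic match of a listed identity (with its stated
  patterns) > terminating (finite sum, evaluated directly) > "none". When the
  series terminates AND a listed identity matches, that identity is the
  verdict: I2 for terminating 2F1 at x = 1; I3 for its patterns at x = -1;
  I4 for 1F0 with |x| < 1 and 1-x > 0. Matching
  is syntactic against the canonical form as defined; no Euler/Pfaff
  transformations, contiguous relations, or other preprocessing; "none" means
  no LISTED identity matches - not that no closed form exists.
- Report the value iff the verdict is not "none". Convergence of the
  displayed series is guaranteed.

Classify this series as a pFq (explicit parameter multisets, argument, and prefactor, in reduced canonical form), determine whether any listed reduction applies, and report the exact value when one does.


Classification (C = 9/5): 1F0 with upper {-3}, lower {-}, argument x = 5/8. Verdict at x = 5/8: the binomial series (I4) matches (the 1F0 binomial series: exponent 3, x = 5/8). Sum: 243/2560.

First insight: x = (5/8) and (1)_k (C = 9/5, x = 5/8) is k! itself.
Step ratio: r(k) = (5/8) * (k-3) / [(k+1)] - poly over poly, x = (5/8) from leading terms; C = 9/5 at k = 0.


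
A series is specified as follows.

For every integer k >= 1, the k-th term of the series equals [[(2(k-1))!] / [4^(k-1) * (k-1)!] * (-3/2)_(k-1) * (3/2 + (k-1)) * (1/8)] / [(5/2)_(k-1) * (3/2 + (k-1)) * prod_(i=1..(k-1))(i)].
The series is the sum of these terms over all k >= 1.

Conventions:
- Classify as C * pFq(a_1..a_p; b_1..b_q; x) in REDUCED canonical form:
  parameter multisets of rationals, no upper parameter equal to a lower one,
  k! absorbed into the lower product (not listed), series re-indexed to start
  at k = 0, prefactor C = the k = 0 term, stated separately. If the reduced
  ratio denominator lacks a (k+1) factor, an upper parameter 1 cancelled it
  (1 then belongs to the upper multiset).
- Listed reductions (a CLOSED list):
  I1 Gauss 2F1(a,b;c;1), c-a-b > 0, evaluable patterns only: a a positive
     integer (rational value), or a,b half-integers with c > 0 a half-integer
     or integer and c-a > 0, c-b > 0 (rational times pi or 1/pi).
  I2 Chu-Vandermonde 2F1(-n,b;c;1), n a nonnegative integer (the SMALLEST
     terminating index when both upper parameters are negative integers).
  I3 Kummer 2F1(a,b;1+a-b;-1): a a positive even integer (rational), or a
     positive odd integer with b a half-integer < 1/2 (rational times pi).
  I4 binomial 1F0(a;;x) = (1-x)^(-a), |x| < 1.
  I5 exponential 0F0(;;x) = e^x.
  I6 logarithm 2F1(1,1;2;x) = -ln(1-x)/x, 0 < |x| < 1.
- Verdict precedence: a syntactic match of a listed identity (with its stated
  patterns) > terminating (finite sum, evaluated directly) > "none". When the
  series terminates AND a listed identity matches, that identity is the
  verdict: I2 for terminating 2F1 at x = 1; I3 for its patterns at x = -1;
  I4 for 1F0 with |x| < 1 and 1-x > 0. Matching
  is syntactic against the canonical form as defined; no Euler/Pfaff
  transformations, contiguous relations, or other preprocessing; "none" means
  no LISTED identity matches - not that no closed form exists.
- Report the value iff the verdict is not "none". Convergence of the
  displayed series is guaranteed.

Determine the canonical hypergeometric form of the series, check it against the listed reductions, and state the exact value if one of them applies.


Prefactor 1/8, argument 1: 2F1 with upper {-3/2, 1/2} over lower {5/2}. Verdict (x = 1): the half-integer Gauss pattern (I1) applies (x = 1; upper {-3/2, 1/2} half-integers, c = 5/2 in the evaluable pattern). Hence: (15/512) * pi.

Structural cue: t_0 being 1/8, the (2k)!/(4^k k!) block (C = 1/8) is the Pochhammer (1/2)_k.
Consecutive-term ratio: r(k) = 1 * (k-3/2) (k+1/2) / [(k+5/2) (k+1)] - poly over poly, x = 1 from leading terms; C = 1/8 at k = 0.


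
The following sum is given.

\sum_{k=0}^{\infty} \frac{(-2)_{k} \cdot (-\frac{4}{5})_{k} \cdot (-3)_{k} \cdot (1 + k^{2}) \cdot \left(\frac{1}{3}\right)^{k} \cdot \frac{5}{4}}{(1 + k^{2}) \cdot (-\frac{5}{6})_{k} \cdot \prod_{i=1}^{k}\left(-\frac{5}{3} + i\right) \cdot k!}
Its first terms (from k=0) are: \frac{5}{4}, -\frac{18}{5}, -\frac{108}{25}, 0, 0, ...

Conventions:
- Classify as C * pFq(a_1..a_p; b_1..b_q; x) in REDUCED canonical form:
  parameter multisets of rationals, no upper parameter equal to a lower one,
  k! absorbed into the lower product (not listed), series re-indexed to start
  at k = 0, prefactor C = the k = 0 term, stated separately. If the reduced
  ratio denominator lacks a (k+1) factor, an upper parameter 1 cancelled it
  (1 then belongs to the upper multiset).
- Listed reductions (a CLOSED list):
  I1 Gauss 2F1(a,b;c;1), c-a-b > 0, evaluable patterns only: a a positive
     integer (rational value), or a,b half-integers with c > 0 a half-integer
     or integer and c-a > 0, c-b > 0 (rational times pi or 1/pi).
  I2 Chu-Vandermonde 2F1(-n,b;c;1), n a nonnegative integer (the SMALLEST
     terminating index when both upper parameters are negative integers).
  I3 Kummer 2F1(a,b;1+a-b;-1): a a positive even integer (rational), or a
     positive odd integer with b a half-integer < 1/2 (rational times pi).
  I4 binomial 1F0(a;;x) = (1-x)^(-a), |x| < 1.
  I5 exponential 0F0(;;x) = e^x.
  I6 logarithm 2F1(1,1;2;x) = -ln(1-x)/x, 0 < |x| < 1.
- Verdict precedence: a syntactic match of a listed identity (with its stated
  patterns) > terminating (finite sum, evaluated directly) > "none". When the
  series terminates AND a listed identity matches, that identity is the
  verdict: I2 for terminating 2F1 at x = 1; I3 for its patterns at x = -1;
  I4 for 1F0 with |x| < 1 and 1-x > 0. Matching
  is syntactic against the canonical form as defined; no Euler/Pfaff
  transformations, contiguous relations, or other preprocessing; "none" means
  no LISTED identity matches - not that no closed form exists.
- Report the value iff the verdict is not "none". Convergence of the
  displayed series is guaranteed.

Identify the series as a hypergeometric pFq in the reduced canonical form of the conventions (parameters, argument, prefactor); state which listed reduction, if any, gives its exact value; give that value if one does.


With C = \frac{5}{4}: the canonical form is 3F2(-3, -2, -\frac{4}{5}; -\frac{5}{6}, -\frac{2}{3}; \frac{1}{3}). Verdict: terminating. (-2)_k vanishes past k = 2, leaving a 3-term sum, computed directly. Hence: -\frac{667}{100}.

Key observation: t_0 being \frac{5}{4}, the factor k^2 + 1 cancels (top and bottom), leaving C = 5/4, x = 1/3.
Step ratio: r(k) = \frac{1}{3} * (k-3) (k-2) (k-\frac{4}{5}) / [(k-\frac{5}{6}) (k-\frac{2}{3}) (k+1)] ; factor over Q: parameters, x = \frac{1}{3}, and C = \frac{5}{4}.


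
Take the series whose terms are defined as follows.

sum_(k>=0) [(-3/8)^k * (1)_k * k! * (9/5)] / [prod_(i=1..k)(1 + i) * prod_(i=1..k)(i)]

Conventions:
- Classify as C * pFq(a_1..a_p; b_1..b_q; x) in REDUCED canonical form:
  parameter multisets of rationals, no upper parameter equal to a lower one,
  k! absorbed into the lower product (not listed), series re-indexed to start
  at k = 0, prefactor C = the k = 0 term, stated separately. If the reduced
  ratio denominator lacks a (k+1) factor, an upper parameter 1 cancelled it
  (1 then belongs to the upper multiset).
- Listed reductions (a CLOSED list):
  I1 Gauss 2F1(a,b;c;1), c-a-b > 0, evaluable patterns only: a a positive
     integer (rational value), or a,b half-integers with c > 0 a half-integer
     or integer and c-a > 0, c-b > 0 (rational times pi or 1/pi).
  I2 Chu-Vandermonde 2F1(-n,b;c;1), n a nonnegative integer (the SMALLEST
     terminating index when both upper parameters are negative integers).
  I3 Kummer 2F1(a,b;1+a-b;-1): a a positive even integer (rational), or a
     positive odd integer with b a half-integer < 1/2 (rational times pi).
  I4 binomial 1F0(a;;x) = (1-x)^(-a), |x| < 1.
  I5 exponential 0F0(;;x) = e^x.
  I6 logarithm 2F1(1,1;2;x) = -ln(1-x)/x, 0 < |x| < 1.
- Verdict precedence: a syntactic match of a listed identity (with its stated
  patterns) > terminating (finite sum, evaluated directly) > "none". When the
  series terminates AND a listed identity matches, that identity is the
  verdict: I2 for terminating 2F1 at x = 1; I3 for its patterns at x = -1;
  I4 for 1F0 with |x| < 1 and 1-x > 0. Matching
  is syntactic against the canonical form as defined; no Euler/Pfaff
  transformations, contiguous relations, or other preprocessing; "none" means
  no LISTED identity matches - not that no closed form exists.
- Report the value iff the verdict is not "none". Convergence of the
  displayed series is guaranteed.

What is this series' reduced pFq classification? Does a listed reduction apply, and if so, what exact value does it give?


Key observation: t_0 = 9/5 here, and the factorial ratio (prefactor 9/5) (k+a-1)!/(a-1)! is a rising factorial (a)_k.
Consecutive-term ratio: r(k) = (-3/8) * (k+1) (k+1) / [(k+2) (k+1)] - poly over poly, x = (-3/8) from leading terms; C = 9/5 at k = 0.

Canonical form: C = 9/5 times 2F1 with upper {1, 1}, lower {2}, x = -3/8. Verdict: the logarithmic series (I6) fires (the logarithm: parameters (1,1;2), x = -3/8). Sum: (24/5) * ln(11/8).


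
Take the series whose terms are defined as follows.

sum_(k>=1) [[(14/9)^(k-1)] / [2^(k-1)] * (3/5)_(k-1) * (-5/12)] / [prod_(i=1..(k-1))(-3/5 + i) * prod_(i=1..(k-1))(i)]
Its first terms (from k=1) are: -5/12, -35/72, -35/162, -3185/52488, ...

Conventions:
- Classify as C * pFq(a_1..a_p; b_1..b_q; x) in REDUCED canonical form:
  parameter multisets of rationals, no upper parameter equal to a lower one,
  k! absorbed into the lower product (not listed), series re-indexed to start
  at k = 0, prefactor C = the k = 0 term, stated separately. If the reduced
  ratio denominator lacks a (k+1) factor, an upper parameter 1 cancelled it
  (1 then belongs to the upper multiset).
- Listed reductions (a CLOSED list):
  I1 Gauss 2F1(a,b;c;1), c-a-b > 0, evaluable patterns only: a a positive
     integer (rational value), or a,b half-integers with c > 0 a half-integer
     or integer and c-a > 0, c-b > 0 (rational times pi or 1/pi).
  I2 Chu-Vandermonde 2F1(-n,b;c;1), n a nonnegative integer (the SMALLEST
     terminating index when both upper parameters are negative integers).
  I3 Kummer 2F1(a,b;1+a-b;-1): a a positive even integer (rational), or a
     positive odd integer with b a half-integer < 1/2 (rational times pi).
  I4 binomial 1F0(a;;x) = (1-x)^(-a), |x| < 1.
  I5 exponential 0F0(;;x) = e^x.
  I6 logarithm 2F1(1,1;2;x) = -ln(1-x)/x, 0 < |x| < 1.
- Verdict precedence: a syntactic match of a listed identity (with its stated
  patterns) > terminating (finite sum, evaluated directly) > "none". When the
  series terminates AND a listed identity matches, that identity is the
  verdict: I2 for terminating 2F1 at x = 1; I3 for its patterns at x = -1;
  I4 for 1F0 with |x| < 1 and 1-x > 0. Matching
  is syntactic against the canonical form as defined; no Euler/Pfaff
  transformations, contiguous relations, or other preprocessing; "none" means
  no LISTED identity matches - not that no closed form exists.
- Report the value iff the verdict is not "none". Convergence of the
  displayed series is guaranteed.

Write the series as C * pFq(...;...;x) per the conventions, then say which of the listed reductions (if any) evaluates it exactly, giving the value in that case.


x = 7/9 here; the reduced form reads 1F1, upper {3/5}, lower {2/5}, C = -5/12. Verdict: none. A 1F1 with upper {3/5} fits none of I1-I6 at x = 7/9; the sum runs forever.

The tell: with t_0 = -5/12, the product of the first k integers (prefactor -5/12) is k!.
Ratio: r(k) = (7/9) * (k+3/5) / [(k+2/5) (k+1)] - rational in k. x = (7/9); t_0 = -5/12; negate the roots.


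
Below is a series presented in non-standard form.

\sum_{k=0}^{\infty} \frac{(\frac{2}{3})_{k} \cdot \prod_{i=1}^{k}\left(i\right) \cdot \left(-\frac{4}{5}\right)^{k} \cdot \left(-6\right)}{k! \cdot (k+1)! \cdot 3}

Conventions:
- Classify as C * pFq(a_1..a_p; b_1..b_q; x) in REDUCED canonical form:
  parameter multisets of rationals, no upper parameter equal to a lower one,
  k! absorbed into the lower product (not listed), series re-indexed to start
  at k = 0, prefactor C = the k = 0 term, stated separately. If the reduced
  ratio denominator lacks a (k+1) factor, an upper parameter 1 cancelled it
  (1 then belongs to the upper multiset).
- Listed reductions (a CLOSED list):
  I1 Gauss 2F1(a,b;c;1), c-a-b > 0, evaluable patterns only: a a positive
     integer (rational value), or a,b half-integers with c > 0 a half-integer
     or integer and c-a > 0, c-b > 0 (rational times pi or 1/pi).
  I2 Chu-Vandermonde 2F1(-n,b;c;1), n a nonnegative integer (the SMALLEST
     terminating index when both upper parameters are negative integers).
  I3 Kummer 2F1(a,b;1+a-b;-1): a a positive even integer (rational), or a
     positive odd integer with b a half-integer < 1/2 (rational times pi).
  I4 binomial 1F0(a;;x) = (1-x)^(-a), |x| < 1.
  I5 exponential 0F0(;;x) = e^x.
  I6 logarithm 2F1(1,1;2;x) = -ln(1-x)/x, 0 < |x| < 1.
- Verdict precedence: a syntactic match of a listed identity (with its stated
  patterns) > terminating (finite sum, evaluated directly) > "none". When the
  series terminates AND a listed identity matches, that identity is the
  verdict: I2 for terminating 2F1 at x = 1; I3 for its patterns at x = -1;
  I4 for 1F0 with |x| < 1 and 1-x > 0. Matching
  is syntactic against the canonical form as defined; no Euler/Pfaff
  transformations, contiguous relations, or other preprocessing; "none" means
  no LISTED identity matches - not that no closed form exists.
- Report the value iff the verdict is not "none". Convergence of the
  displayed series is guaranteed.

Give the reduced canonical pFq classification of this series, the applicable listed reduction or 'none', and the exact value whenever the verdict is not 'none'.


x = -\frac{4}{5} here; the reduced form reads 2F1, upper {\frac{2}{3}, 1}, lower {2}, C = -2. Verdict: none - this 2F1 at x = -\frac{4}{5} matches no listed pattern, and upper {\frac{2}{3}, 1} holds no stopper.

Key observation: from the first term -2: the running product (prefactor -2) telescopes to a rising factorial.
Step ratio: r(k) = -\frac{4}{5} * (k+\frac{2}{3}) (k+1) / [(k+2) (k+1)] - rational in k. x = -\frac{4}{5}; t_0 = -2; negate the roots.


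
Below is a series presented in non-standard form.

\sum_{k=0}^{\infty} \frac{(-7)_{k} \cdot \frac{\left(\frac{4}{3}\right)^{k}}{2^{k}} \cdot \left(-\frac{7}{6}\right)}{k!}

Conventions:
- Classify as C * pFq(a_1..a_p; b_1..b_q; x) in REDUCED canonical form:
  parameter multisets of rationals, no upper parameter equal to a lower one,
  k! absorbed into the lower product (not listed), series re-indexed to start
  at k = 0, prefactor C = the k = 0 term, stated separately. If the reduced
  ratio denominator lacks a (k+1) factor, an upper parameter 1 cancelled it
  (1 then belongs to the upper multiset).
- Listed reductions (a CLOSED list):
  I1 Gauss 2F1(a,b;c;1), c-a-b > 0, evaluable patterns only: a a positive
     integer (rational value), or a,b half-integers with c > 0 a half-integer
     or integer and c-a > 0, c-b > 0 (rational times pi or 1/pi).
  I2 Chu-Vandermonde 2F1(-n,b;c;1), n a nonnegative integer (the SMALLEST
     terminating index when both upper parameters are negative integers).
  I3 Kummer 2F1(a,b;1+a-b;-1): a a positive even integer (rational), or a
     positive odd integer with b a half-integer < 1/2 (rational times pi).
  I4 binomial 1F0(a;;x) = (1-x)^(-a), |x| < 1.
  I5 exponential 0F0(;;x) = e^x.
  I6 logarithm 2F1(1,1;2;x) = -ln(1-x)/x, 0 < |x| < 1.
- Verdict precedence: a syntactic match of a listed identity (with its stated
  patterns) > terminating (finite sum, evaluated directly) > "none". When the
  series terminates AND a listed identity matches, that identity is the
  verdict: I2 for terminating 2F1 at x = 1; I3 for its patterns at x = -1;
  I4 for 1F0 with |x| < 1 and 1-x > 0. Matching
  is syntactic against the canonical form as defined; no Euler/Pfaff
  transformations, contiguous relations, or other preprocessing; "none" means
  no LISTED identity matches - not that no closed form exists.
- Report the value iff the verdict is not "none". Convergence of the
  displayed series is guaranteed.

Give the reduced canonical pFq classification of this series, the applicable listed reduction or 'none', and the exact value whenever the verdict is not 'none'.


Structural cue: with t_0 = -\frac{7}{6}, the two k-th powers (prefactor -7/6) combine into one argument.
Step ratio: r(k) = \frac{2}{3} * (k-7) / [(k+1)] - rational; roots negated = parameters, x = \frac{2}{3}, C = -\frac{7}{6}.

At argument \frac{2}{3}: a 1F0 with upper {-7}, lower {-}, scaled by C = -\frac{7}{6}. Verdict: this is the binomial series (I4) (the 1F0 binomial series: exponent 7, x = \frac{2}{3}). Sum: -\frac{7}{13122}.


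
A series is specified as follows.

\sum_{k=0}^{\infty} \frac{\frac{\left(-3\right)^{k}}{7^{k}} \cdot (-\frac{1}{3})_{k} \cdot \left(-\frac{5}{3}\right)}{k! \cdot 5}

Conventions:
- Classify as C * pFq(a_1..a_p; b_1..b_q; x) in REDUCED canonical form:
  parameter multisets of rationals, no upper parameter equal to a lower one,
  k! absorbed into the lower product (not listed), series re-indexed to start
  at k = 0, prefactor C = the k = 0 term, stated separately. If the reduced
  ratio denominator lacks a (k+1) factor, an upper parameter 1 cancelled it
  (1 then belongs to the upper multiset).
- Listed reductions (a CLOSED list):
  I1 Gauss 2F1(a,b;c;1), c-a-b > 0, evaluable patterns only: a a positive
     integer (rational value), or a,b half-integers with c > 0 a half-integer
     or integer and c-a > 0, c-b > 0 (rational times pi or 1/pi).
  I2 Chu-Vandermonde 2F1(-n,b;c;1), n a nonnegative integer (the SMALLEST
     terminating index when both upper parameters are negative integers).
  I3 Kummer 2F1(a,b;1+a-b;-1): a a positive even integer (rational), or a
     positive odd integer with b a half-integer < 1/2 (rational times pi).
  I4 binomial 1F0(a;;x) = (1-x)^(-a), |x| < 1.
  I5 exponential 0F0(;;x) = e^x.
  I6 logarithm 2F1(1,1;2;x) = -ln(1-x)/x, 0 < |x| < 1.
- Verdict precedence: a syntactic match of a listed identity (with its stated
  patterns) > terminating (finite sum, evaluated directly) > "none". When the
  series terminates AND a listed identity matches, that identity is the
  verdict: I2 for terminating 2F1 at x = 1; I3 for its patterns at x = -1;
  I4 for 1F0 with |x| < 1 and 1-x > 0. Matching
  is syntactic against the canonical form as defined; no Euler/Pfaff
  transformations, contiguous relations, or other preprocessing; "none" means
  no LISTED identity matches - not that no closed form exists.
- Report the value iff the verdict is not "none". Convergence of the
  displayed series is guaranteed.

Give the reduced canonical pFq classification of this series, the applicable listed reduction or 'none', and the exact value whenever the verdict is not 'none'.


Classification (C = -\frac{1}{3}): 1F0 with upper {-\frac{1}{3}}, lower {-}, argument x = -\frac{3}{7}. Verdict at x = -\frac{3}{7}: the I4 binomial reduction matches (the 1F0 binomial series: exponent 1/3, x = -\frac{3}{7}). Hence: \left(-\frac{1}{3}\right) \cdot \left(\frac{10}{7}\right)^{\frac{1}{3}}.

The tell: x = -\frac{3}{7} and the two geometric factors (C = -1/3) combine into one argument.
Step ratio: r(k) = -\frac{3}{7} * (k-\frac{1}{3}) / [(k+1)] ; factor over Q: parameters, x = -\frac{3}{7}, and C = -\frac{1}{3}.
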